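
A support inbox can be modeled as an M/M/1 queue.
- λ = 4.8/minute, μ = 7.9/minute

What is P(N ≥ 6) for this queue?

ρ = λ/μ = 4.8/7.9 = 0.60759
P(N ≥ n) = ρⁿ
P(N ≥ 6) = 0.60759^6
P(N ≥ 6) = 0.05031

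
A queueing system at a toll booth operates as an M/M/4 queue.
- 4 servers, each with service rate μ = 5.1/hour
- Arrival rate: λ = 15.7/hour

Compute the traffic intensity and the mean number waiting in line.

Traffic intensity: ρ = λ/(cμ) = 15.7/(4×5.1) = 0.7696
Since ρ = 0.7696 < 1, system is stable.
Offered load a = λ/μ = cρ = 15.7/5.1 = 3.0784
P₀ = [ Σₙ₌₀^3 aⁿ/n! + a^4/(4!(1-ρ)) ]⁻¹
Σ = a^0/0! + a^1/1! + a^2/2! + a^3/3! = 1.00000 + 3.07843 + 4.73837 + 4.86225 = 13.6791
a^4/(4!(1-ρ)) = 89.8086/(24 × 0.230392) = 16.2420
P₀ = 1/(13.6791 + 16.2420) = 0.03342
Lq = P₀·a^4·ρ / (4!(1-ρ)²) = 0.033421 × 89.8086 × 0.76961 / (24 × 0.053081) = 1.8133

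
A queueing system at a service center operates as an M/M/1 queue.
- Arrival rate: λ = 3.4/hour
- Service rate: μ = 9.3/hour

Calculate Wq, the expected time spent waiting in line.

First, compute utilization: ρ = λ/μ = 3.4/9.3 = 0.3656
For M/M/1: Wq = λ/(μ(μ-λ))
Wq = 3.4/(9.3 × (9.3-3.4))
Wq = 3.4/(9.3 × 5.90)
Wq = 0.06196 hours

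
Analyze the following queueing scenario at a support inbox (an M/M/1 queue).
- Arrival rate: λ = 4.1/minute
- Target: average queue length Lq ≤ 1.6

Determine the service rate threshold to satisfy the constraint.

For M/M/1: Lq = λ²/(μ(μ-λ))
Need Lq ≤ 1.6, i.e. μ(μ-λ) ≥ λ²/1.6
μ² - 4.1μ - 16.81/1.6 ≥ 0  →  μ² - 4.1μ - 10.50625 ≥ 0
Quadratic formula (positive root): μ = [λ + √(λ² + 4×10.50625)]/2
Discriminant: 16.81 + 4×10.50625 = 58.8350, √58.8350 = 7.6704
μ ≥ (4.1 + 7.6704)/2 = 5.8852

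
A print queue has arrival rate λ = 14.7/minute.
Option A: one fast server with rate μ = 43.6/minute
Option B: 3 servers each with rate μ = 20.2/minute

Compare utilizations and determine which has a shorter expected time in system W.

Option A: single server μ = 43.6 (M/M/1)
  ρ_A = 14.7/43.6 = 0.3372
  W_A = 1/(μ-λ) = 1/(43.6-14.7) = 1/28.90 = 0.03460

Option B: 3 servers μ = 20.2 (M/M/3)
  ρ_B = λ/(cμ) = 14.7/(3×20.2) = 0.2426
  Offered load a = λ/μ = cρ = 14.7/20.2 = 0.7277
  P₀ = [ Σₙ₌₀^2 aⁿ/n! + a^3/(3!(1-ρ)) ]⁻¹
  Σ = a^0/0! + a^1/1! + a^2/2! = 1.0000 + 0.7277 + 0.2648 = 1.9925
  a^3/(3!(1-ρ)) = 0.38539/(6 × 0.75743) = 0.08480
  P₀ = 1/(1.9925 + 0.08480) = 0.4814
  Lq = P₀·a^3·ρ / (3!(1-ρ)²) = 0.48139 × 0.38539 × 0.24257 / (6 × 0.57369) = 0.01307
  Wq_B = Lq/λ = 0.013074/14.7 = 0.0008894
  W_B = Wq_B + 1/μ = 0.0008894 + 0.04950 = 0.05039

Since W_A = 0.03460 < W_B = 0.05039, Option A (single fast server) has the shorter time in system.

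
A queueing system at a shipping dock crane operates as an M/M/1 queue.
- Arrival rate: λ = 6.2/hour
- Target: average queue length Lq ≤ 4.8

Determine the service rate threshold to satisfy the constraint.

For M/M/1: Lq = λ²/(μ(μ-λ))
Need Lq ≤ 4.8, i.e. μ(μ-λ) ≥ λ²/4.8
μ² - 6.2μ - 38.44/4.8 ≥ 0  →  μ² - 6.2μ - 8.00833 ≥ 0
Quadratic formula (positive root): μ = [λ + √(λ² + 4×8.00833)]/2
Discriminant: 38.44 + 4×8.00833 = 70.4733, √70.4733 = 8.3948
μ ≥ (6.2 + 8.3948)/2 = 7.2974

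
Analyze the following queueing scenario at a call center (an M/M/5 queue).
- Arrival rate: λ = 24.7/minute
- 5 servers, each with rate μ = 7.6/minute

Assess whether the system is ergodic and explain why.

Stability requires ρ = λ/(cμ) < 1
ρ = 24.7/(5 × 7.6) = 24.7/38.00 = 0.6500
Since 0.6500 < 1, the system is STABLE.
The servers are busy 65.00% of the time.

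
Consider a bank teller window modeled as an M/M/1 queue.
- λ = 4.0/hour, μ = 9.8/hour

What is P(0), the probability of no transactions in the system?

ρ = λ/μ = 4.0/9.8 = 0.4082
P(0) = 1 - ρ = 1 - 0.4082 = 0.5918
The server is idle 59.18% of the time.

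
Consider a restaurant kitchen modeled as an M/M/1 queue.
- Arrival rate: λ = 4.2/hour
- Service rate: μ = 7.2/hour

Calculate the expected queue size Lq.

ρ = λ/μ = 4.2/7.2 = 0.5833
For M/M/1: Lq = λ²/(μ(μ-λ))
Lq = 17.64/(7.2 × 3.00)
Lq = 0.8167 orders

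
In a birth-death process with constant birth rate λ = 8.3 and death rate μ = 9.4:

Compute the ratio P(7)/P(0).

For constant rates: P(n)/P(0) = (λ/μ)^n
P(7)/P(0) = (8.3/9.4)^7 = 0.8830^7 = 0.4185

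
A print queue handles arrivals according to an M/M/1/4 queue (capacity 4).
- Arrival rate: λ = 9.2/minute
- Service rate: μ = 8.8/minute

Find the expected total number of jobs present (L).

ρ = λ/μ = 9.2/8.8 = 1.04545
P₀ = (1-ρ)/(1-ρ^(K+1)) = (1-1.04545)/(1-1.04545^5) = -0.04545/-0.2489 = 0.1826
P_K = P₀×ρ^K = 0.18263 × 1.04545^4 = 0.18263 × 1.1946 = 0.2182
L = ρ[1 - (K+1)ρ^K + Kρ^(K+1)] / [(1-ρ)(1-ρ^(K+1))]
L = 1.04545 × (1 - 5×1.1945740 + 4×1.2488674) / ((1 - 1.04545) × (1 - 1.2488674)) = 2.0888 jobs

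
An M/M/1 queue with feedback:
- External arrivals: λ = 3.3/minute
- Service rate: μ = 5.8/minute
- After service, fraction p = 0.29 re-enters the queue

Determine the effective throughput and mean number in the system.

Effective arrival rate: λ_eff = λ/(1-p) = 3.3/(1-0.29) = 3.3/0.71 = 4.6479
ρ = λ_eff/μ = 4.6479/5.8 = 0.80136
L = ρ/(1-ρ) = 0.80136/(1-0.80136) = 4.0342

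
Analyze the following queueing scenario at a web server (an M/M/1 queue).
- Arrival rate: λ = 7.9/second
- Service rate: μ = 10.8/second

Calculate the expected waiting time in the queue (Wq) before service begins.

First, compute utilization: ρ = λ/μ = 7.9/10.8 = 0.7315
For M/M/1: Wq = λ/(μ(μ-λ))
Wq = 7.9/(10.8 × (10.8-7.9))
Wq = 7.9/(10.8 × 2.90)
Wq = 0.2522 seconds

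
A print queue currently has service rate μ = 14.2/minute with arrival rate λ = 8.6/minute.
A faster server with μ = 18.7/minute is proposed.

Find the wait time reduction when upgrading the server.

System 1: ρ₁ = 8.6/14.2 = 0.6056, W₁ = 1/(14.2-8.6) = 0.17857
System 2: ρ₂ = 8.6/18.7 = 0.4599, W₂ = 1/(18.7-8.6) = 0.099010
Improvement: (W₁-W₂)/W₁ = (0.17857-0.099010)/0.17857 = 44.55%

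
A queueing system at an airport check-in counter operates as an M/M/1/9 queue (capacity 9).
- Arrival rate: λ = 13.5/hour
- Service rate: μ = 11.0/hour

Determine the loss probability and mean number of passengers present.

ρ = λ/μ = 13.5/11.0 = 1.227273
P₀ = (1-ρ)/(1-ρ^(K+1)) = (1-1.227273)/(1-1.227273^10) = -0.2273/-6.7520 = 0.03366
P_K = P₀×ρ^K = 0.03366 × 1.227273^9 = 0.03366 × 6.3164 = 0.2126
Blocking probability P_9 = 0.2126 (21.26%)
L = ρ[1 - (K+1)ρ^K + Kρ^(K+1)] / [(1-ρ)(1-ρ^(K+1))]
L = 1.227273 × (1 - 10×6.31641 + 9×7.75196) / ((1 - 1.227273) × (1 - 7.75196)) = 6.0811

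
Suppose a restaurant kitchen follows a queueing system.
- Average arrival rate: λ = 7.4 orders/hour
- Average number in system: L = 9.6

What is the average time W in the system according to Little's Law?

Little's Law: L = λW, so W = L/λ
W = 9.6/7.4 = 1.2973 hours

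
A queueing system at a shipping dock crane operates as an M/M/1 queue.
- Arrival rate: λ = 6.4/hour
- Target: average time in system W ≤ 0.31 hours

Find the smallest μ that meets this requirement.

For M/M/1: W = 1/(μ-λ)
Need W ≤ 0.31, so 1/(μ-λ) ≤ 0.31
μ - λ ≥ 1/0.31 = 3.2258
μ ≥ 6.4 + 3.2258 = 9.6258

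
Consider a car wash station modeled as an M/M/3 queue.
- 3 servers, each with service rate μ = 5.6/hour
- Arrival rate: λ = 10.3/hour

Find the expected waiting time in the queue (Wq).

Traffic intensity: ρ = λ/(cμ) = 10.3/(3×5.6) = 0.6131
Since ρ = 0.6131 < 1, system is stable.
Offered load a = λ/μ = cρ = 10.3/5.6 = 1.8393
P₀ = [ Σₙ₌₀^2 aⁿ/n! + a^3/(3!(1-ρ)) ]⁻¹
Σ = a^0/0! + a^1/1! + a^2/2! = 1.0000 + 1.8393 + 1.6915 = 4.5308
a^3/(3!(1-ρ)) = 6.2223/(6 × 0.3869) = 2.6804
P₀ = 1/(4.5308 + 2.6804) = 0.1387
Lq = P₀·a^3·ρ / (3!(1-ρ)²) = 0.13867 × 6.2223 × 0.61310 / (6 × 0.14970) = 0.5890
Wq = Lq/λ = 0.5890/10.3 = 0.05718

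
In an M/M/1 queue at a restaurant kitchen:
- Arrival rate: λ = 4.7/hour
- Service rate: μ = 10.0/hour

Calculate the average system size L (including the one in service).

ρ = λ/μ = 4.7/10.0 = 0.4700
For M/M/1: L = λ/(μ-λ)
L = 4.7/(10.0-4.7) = 4.7/5.30
L = 0.8868 orders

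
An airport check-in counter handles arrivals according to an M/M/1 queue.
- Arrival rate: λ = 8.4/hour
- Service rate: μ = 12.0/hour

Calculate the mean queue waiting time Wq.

First, compute utilization: ρ = λ/μ = 8.4/12.0 = 0.7000
For M/M/1: Wq = λ/(μ(μ-λ))
Wq = 8.4/(12.0 × (12.0-8.4))
Wq = 8.4/(12.0 × 3.60)
Wq = 0.1944 hours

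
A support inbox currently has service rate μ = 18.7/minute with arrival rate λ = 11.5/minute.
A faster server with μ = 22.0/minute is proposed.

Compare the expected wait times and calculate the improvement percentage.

System 1: ρ₁ = 11.5/18.7 = 0.6150, W₁ = 1/(18.7-11.5) = 0.1389
System 2: ρ₂ = 11.5/22.0 = 0.5227, W₂ = 1/(22.0-11.5) = 0.09524
Improvement: (W₁-W₂)/W₁ = (0.1389-0.09524)/0.1389 = 31.43%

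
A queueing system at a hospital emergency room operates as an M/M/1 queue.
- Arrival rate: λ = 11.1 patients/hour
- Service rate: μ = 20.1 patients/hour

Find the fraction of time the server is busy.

Server utilization: ρ = λ/μ
ρ = 11.1/20.1 = 0.5522
The server is busy 55.22% of the time.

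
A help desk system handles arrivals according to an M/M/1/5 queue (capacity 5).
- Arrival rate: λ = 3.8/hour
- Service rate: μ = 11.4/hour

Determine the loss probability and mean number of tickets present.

ρ = λ/μ = 3.8/11.4 = 0.33333
P₀ = (1-ρ)/(1-ρ^(K+1)) = (1-0.33333)/(1-0.33333^6) = 0.6667/0.9986 = 0.6676
P_K = P₀×ρ^K = 0.6676 × 0.33333^5 = 0.6676 × 0.004115 = 0.002747
Blocking probability P_5 = 0.002747 (0.27%)
L = ρ[1 - (K+1)ρ^K + Kρ^(K+1)] / [(1-ρ)(1-ρ^(K+1))]
L = 0.33333 × (1 - 6×0.004115 + 5×0.001372) / ((1 - 0.33333) × (1 - 0.001372)) = 0.4918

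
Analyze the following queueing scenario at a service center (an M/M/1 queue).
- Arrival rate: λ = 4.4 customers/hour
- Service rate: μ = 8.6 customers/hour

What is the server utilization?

Server utilization: ρ = λ/μ
ρ = 4.4/8.6 = 0.5116
The server is busy 51.16% of the time.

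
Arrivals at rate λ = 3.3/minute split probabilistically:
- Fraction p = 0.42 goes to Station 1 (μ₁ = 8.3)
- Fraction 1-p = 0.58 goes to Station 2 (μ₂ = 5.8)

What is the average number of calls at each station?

Effective rates: λ₁ = 3.3×0.42 = 1.386, λ₂ = 3.3×0.58 = 1.914
Station 1: ρ₁ = 1.386/8.3 = 0.1670, L₁ = ρ₁/(1-ρ₁) = 0.1670/(1-0.1670) = 0.2005
Station 2: ρ₂ = 1.914/5.8 = 0.3300, L₂ = ρ₂/(1-ρ₂) = 0.3300/(1-0.3300) = 0.4925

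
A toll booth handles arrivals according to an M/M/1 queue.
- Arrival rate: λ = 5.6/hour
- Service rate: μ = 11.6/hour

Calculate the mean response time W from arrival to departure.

First, compute utilization: ρ = λ/μ = 5.6/11.6 = 0.4828
For M/M/1: W = 1/(μ-λ)
W = 1/(11.6-5.6) = 1/6.00
W = 0.1667 hours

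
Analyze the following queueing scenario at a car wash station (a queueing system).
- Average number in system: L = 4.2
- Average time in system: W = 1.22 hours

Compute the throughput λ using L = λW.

Little's Law: L = λW, so λ = L/W
λ = 4.2/1.22 = 3.4426 cars/hour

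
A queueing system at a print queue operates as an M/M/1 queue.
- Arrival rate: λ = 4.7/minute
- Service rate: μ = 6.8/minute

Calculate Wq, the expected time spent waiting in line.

First, compute utilization: ρ = λ/μ = 4.7/6.8 = 0.6912
For M/M/1: Wq = λ/(μ(μ-λ))
Wq = 4.7/(6.8 × (6.8-4.7))
Wq = 4.7/(6.8 × 2.10)
Wq = 0.3291 minutes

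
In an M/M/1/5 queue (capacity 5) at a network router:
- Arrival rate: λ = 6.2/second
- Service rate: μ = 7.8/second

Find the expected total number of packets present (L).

ρ = λ/μ = 6.2/7.8 = 0.79487
P₀ = (1-ρ)/(1-ρ^(K+1)) = (1-0.79487)/(1-0.79487^6) = 0.2051/0.7478 = 0.2743
P_K = P₀×ρ^K = 0.2743 × 0.79487^5 = 0.2743 × 0.3173 = 0.08704
L = ρ[1 - (K+1)ρ^K + Kρ^(K+1)] / [(1-ρ)(1-ρ^(K+1))]
L = 0.79487 × (1 - 6×0.31731 + 5×0.25222) / ((1 - 0.79487) × (1 - 0.25222)) = 1.8512 packets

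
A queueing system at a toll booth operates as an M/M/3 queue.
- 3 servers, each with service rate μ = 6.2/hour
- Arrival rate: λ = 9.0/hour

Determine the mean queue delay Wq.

Traffic intensity: ρ = λ/(cμ) = 9.0/(3×6.2) = 0.4839
Since ρ = 0.4839 < 1, system is stable.
Offered load a = λ/μ = cρ = 9.0/6.2 = 1.4516
P₀ = [ Σₙ₌₀^2 aⁿ/n! + a^3/(3!(1-ρ)) ]⁻¹
Σ = a^0/0! + a^1/1! + a^2/2! = 1.0000 + 1.4516 + 1.0536 = 3.5052
a^3/(3!(1-ρ)) = 3.0588/(6 × 0.51613) = 0.9877
P₀ = 1/(3.5052 + 0.9877) = 0.2226
Lq = P₀·a^3·ρ / (3!(1-ρ)²) = 0.2226 × 3.0588 × 0.4839 / (6 × 0.2664) = 0.2061
Wq = Lq/λ = 0.2061/9.0 = 0.02290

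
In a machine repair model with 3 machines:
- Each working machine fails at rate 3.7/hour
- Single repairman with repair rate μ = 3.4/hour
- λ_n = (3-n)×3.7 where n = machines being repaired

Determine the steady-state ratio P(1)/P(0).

P(1)/P(0) = ∏_{i=0}^{1-1} λ_i/μ_{i+1}
= (3-0)×3.7/3.4
= 3.2647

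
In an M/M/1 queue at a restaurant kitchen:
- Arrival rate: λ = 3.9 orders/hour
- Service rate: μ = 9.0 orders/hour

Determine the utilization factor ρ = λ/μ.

Server utilization: ρ = λ/μ
ρ = 3.9/9.0 = 0.4333
The server is busy 43.33% of the time.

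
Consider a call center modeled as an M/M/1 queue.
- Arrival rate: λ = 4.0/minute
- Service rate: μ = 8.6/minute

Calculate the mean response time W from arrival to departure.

First, compute utilization: ρ = λ/μ = 4.0/8.6 = 0.4651
For M/M/1: W = 1/(μ-λ)
W = 1/(8.6-4.0) = 1/4.60
W = 0.2174 minutes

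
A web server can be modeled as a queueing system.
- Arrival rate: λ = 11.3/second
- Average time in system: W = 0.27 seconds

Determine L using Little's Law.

Little's Law: L = λW
L = 11.3 × 0.27 = 3.0510 requests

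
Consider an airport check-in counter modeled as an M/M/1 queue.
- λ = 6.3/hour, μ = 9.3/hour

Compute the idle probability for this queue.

ρ = λ/μ = 6.3/9.3 = 0.6774
P(0) = 1 - ρ = 1 - 0.6774 = 0.3226
The server is idle 32.26% of the time.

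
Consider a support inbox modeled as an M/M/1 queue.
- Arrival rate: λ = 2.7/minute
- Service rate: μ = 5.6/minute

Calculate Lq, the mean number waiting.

ρ = λ/μ = 2.7/5.6 = 0.4821
For M/M/1: Lq = λ²/(μ(μ-λ))
Lq = 7.29/(5.6 × 2.90)
Lq = 0.4489 emails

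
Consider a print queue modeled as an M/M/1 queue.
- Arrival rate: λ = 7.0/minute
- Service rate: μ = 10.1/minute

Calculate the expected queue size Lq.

ρ = λ/μ = 7.0/10.1 = 0.6931
For M/M/1: Lq = λ²/(μ(μ-λ))
Lq = 49.00/(10.1 × 3.10)
Lq = 1.5650 jobs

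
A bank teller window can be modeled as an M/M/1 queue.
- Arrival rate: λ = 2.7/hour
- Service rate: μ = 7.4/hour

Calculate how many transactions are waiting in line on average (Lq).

ρ = λ/μ = 2.7/7.4 = 0.3649
For M/M/1: Lq = λ²/(μ(μ-λ))
Lq = 7.29/(7.4 × 4.70)
Lq = 0.2096 transactions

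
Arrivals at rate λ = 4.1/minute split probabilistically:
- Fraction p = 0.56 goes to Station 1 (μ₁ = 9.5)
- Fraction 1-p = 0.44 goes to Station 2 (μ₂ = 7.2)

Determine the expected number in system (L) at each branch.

Effective rates: λ₁ = 4.1×0.56 = 2.296, λ₂ = 4.1×0.44 = 1.804
Station 1: ρ₁ = 2.296/9.5 = 0.2417, L₁ = ρ₁/(1-ρ₁) = 0.2417/(1-0.2417) = 0.3187
Station 2: ρ₂ = 1.804/7.2 = 0.25056, L₂ = ρ₂/(1-ρ₂) = 0.25056/(1-0.25056) = 0.3343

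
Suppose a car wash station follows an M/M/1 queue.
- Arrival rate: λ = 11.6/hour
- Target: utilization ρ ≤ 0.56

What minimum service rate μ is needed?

ρ = λ/μ, so μ = λ/ρ
μ ≥ 11.6/0.56 = 20.7143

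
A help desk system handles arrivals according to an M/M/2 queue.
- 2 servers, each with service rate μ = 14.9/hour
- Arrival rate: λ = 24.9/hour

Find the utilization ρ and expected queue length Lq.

Traffic intensity: ρ = λ/(cμ) = 24.9/(2×14.9) = 0.8356
Since ρ = 0.8356 < 1, system is stable.
Offered load a = λ/μ = cρ = 24.9/14.9 = 1.6711
P₀ = [ Σₙ₌₀^1 aⁿ/n! + a^2/(2!(1-ρ)) ]⁻¹
Σ = a^0/0! + a^1/1! = 1.0000 + 1.6711 = 2.6711
a^2/(2!(1-ρ)) = 2.7927/(2 × 0.16443) = 8.4921
P₀ = 1/(2.6711 + 8.4921) = 0.08958
Lq = P₀·a^2·ρ / (2!(1-ρ)²) = 0.089580 × 2.7927 × 0.83557 / (2 × 0.027037) = 3.8657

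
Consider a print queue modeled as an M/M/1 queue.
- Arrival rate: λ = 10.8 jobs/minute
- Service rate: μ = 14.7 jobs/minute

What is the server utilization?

Server utilization: ρ = λ/μ
ρ = 10.8/14.7 = 0.7347
The server is busy 73.47% of the time.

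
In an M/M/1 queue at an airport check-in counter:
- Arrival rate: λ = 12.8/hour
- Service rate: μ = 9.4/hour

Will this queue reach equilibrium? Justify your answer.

Stability requires ρ = λ/(cμ) < 1
ρ = 12.8/(1 × 9.4) = 12.8/9.40 = 1.3617
Since 1.3617 ≥ 1, the system is UNSTABLE.
Queue grows without bound. Need μ > λ = 12.8.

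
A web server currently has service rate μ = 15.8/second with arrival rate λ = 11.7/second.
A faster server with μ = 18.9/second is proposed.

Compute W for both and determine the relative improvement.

System 1: ρ₁ = 11.7/15.8 = 0.7405, W₁ = 1/(15.8-11.7) = 0.243902
System 2: ρ₂ = 11.7/18.9 = 0.6190, W₂ = 1/(18.9-11.7) = 0.138889
Improvement: (W₁-W₂)/W₁ = (0.243902-0.138889)/0.243902 = 43.06%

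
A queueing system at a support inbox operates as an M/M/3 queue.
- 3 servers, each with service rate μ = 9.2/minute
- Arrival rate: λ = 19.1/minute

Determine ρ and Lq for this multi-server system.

Traffic intensity: ρ = λ/(cμ) = 19.1/(3×9.2) = 0.6920
Since ρ = 0.6920 < 1, system is stable.
Offered load a = λ/μ = cρ = 19.1/9.2 = 2.0761
P₀ = [ Σₙ₌₀^2 aⁿ/n! + a^3/(3!(1-ρ)) ]⁻¹
Σ = a^0/0! + a^1/1! + a^2/2! = 1.0000 + 2.0761 + 2.1551 = 5.2312
a^3/(3!(1-ρ)) = 8.9482/(6 × 0.30797) = 4.8426
P₀ = 1/(5.2312 + 4.8426) = 0.09927
Lq = P₀·a^3·ρ / (3!(1-ρ)²) = 0.099268 × 8.9482 × 0.69203 / (6 × 0.094846) = 1.0802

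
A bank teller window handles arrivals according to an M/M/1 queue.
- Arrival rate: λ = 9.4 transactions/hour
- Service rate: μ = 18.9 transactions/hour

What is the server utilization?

Server utilization: ρ = λ/μ
ρ = 9.4/18.9 = 0.4974
The server is busy 49.74% of the time.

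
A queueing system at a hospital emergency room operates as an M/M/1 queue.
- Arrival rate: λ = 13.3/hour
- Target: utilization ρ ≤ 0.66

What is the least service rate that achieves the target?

ρ = λ/μ, so μ = λ/ρ
μ ≥ 13.3/0.66 = 20.1515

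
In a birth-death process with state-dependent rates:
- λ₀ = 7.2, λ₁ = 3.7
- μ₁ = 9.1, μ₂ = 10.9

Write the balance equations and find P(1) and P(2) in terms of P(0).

Balance equations:
State 0: λ₀P₀ = μ₁P₁ → P₁ = (λ₀/μ₁)P₀ = (7.2/9.1)P₀ = 0.7912P₀
State 1: P₂ = (λ₀λ₁)/(μ₁μ₂)P₀ = (7.2×3.7)/(9.1×10.9)P₀ = 0.2686P₀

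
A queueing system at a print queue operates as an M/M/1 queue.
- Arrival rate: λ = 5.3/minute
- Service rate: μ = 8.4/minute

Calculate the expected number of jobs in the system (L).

ρ = λ/μ = 5.3/8.4 = 0.6310
For M/M/1: L = λ/(μ-λ)
L = 5.3/(8.4-5.3) = 5.3/3.10
L = 1.7097 jobs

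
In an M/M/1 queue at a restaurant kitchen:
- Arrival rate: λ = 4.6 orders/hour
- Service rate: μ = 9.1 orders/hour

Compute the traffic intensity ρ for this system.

Server utilization: ρ = λ/μ
ρ = 4.6/9.1 = 0.5055
The server is busy 50.55% of the time.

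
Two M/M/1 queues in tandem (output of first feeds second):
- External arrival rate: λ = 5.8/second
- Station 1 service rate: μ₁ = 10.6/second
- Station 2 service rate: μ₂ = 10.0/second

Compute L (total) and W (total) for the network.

By Jackson's theorem, each station behaves as independent M/M/1.
Station 1: ρ₁ = 5.8/10.6 = 0.5472, L₁ = ρ₁/(1-ρ₁) = λ/(μ₁-λ) = 5.8/4.80 = 1.2083
Station 2: ρ₂ = 5.8/10.0 = 0.5800, L₂ = ρ₂/(1-ρ₂) = λ/(μ₂-λ) = 5.8/4.20 = 1.3810
Total: L = L₁ + L₂ = 1.2083 + 1.3810 = 2.5893
W = L/λ = 2.5893/5.8 = 0.4464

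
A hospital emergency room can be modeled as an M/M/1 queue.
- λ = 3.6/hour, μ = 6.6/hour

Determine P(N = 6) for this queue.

ρ = λ/μ = 3.6/6.6 = 0.54545
P(n) = (1-ρ)ρⁿ
P(6) = (1-0.54545) × 0.54545^6
P(6) = 0.4546 × 0.02633
P(6) = 0.01197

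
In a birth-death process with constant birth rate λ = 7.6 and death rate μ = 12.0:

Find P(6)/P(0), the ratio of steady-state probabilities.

For constant rates: P(n)/P(0) = (λ/μ)^n
P(6)/P(0) = (7.6/12.0)^6 = 0.63333^6 = 0.06453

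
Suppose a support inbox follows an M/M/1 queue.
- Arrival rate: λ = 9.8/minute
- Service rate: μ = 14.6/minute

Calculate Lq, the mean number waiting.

ρ = λ/μ = 9.8/14.6 = 0.6712
For M/M/1: Lq = λ²/(μ(μ-λ))
Lq = 96.04/(14.6 × 4.80)
Lq = 1.3704 emails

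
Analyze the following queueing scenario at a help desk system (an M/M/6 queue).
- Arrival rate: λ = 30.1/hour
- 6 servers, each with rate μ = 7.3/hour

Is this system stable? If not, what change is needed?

Stability requires ρ = λ/(cμ) < 1
ρ = 30.1/(6 × 7.3) = 30.1/43.80 = 0.6872
Since 0.6872 < 1, the system is STABLE.
The servers are busy 68.72% of the time.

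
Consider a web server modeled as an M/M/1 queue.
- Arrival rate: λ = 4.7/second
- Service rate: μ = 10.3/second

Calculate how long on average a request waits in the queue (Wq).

First, compute utilization: ρ = λ/μ = 4.7/10.3 = 0.4563
For M/M/1: Wq = λ/(μ(μ-λ))
Wq = 4.7/(10.3 × (10.3-4.7))
Wq = 4.7/(10.3 × 5.60)
Wq = 0.08148 seconds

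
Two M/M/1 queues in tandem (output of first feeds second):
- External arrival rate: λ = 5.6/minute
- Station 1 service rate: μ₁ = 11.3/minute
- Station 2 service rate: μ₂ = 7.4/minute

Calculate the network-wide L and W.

By Jackson's theorem, each station behaves as independent M/M/1.
Station 1: ρ₁ = 5.6/11.3 = 0.4956, L₁ = ρ₁/(1-ρ₁) = λ/(μ₁-λ) = 5.6/5.70 = 0.9825
Station 2: ρ₂ = 5.6/7.4 = 0.7568, L₂ = ρ₂/(1-ρ₂) = λ/(μ₂-λ) = 5.6/1.80 = 3.1111
Total: L = L₁ + L₂ = 0.9825 + 3.1111 = 4.0936
W = L/λ = 4.0936/5.6 = 0.7310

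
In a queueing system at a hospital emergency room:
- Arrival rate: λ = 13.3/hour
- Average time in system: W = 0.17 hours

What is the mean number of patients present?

Little's Law: L = λW
L = 13.3 × 0.17 = 2.2610 patients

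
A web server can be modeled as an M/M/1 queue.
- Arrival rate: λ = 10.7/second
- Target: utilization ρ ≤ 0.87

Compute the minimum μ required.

ρ = λ/μ, so μ = λ/ρ
μ ≥ 10.7/0.87 = 12.2989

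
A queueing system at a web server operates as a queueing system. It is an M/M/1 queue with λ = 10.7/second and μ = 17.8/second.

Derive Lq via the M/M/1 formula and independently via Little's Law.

Method 1 (direct): Lq = λ²/(μ(μ-λ)) = 114.49/(17.8 × 7.10) = 0.9059

Method 2 (Little's Law):
W = 1/(μ-λ) = 1/7.10 = 0.140845
Wq = W - 1/μ = 0.140845 - 0.0561798 = 0.084665
Lq = λWq = 10.7 × 0.084665 = 0.9059 ✔ (matches Method 1)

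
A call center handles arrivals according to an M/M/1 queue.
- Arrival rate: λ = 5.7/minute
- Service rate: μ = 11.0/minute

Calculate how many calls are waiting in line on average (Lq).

ρ = λ/μ = 5.7/11.0 = 0.5182
For M/M/1: Lq = λ²/(μ(μ-λ))
Lq = 32.49/(11.0 × 5.30)
Lq = 0.5573 calls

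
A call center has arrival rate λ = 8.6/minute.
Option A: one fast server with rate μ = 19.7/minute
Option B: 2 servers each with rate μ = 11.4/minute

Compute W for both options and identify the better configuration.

Option A: single server μ = 19.7 (M/M/1)
  ρ_A = 8.6/19.7 = 0.4365
  W_A = 1/(μ-λ) = 1/(19.7-8.6) = 1/11.10 = 0.09009

Option B: 2 servers μ = 11.4 (M/M/2)
  ρ_B = λ/(cμ) = 8.6/(2×11.4) = 0.3772
  Offered load a = λ/μ = cρ = 8.6/11.4 = 0.7544
  P₀ = [ Σₙ₌₀^1 aⁿ/n! + a^2/(2!(1-ρ)) ]⁻¹
  Σ = a^0/0! + a^1/1! = 1.0000 + 0.7544 = 1.7544
  a^2/(2!(1-ρ)) = 0.5691/(2 × 0.6228) = 0.4569
  P₀ = 1/(1.7544 + 0.4569) = 0.4522
  Lq = P₀·a^2·ρ / (2!(1-ρ)²) = 0.4522 × 0.5691 × 0.3772 / (2 × 0.3879) = 0.1251
  Wq_B = Lq/λ = 0.1251/8.6 = 0.01455
  W_B = Wq_B + 1/μ = 0.01455 + 0.08772 = 0.1023

Since W_A = 0.09009 < W_B = 0.1023, Option A (single fast server) has the shorter time in system.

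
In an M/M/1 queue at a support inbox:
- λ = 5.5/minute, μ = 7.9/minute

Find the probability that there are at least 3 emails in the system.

ρ = λ/μ = 5.5/7.9 = 0.6962
P(N ≥ n) = ρⁿ
P(N ≥ 3) = 0.6962^3
P(N ≥ 3) = 0.3374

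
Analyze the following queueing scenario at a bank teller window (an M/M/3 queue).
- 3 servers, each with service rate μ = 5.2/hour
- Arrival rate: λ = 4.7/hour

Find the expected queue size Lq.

Traffic intensity: ρ = λ/(cμ) = 4.7/(3×5.2) = 0.3013
Since ρ = 0.3013 < 1, system is stable.
Offered load a = λ/μ = cρ = 4.7/5.2 = 0.9038
P₀ = [ Σₙ₌₀^2 aⁿ/n! + a^3/(3!(1-ρ)) ]⁻¹
Σ = a^0/0! + a^1/1! + a^2/2! = 1.0000 + 0.9038 + 0.4085 = 2.3123
a^3/(3!(1-ρ)) = 0.7384/(6 × 0.6987) = 0.1761
P₀ = 1/(2.3123 + 0.1761) = 0.4019
Lq = P₀·a^3·ρ / (3!(1-ρ)²) = 0.40186 × 0.73839 × 0.30128 / (6 × 0.48821) = 0.03052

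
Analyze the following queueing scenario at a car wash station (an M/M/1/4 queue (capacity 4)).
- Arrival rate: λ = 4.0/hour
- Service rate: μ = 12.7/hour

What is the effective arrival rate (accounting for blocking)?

ρ = λ/μ = 4.0/12.7 = 0.31496
P₀ = (1-ρ)/(1-ρ^(K+1)) = (1-0.31496)/(1-0.31496^5) = 0.68504/0.99690 = 0.6872
P_K = P₀×ρ^K = 0.68717 × 0.31496^4 = 0.68717 × 0.0098406 = 0.006762
λ_eff = λ(1-P_K) = 4.0 × (1 - 0.006762) = 4.0 × 0.99324 = 3.9730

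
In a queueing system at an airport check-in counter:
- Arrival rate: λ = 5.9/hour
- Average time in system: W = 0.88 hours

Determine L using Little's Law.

Little's Law: L = λW
L = 5.9 × 0.88 = 5.1920 passengers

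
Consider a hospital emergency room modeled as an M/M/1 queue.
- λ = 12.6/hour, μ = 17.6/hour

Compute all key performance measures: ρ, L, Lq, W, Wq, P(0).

Step 1: ρ = λ/μ = 12.6/17.6 = 0.7159
Step 2: L = λ/(μ-λ) = 12.6/5.00 = 2.5200
Step 3: Lq = λ²/(μ(μ-λ)) = 158.76/(17.6×5.00) = 1.8041
Step 4: W = 1/(μ-λ) = 1/5.00 = 0.2000
Step 5: Wq = λ/(μ(μ-λ)) = 12.6/(17.6×5.00) = 0.1432
Step 6: P(0) = 1-ρ = 0.2841
Verify: L = λW = 12.6×0.2000 = 2.5200 ✔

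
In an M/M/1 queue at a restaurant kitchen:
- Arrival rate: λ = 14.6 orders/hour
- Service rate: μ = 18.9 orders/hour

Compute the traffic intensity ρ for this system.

Server utilization: ρ = λ/μ
ρ = 14.6/18.9 = 0.7725
The server is busy 77.25% of the time.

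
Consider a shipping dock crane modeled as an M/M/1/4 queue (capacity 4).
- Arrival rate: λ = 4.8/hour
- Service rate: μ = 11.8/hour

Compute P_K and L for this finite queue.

ρ = λ/μ = 4.8/11.8 = 0.4068
P₀ = (1-ρ)/(1-ρ^(K+1)) = (1-0.4068)/(1-0.4068^5) = 0.5932/0.9889 = 0.5999
P_K = P₀×ρ^K = 0.5999 × 0.4068^4 = 0.5999 × 0.02739 = 0.01643
Blocking probability P_4 = 0.01643 (1.64%)
L = ρ[1 - (K+1)ρ^K + Kρ^(K+1)] / [(1-ρ)(1-ρ^(K+1))]
L = 0.4068 × (1 - 5×0.02739 + 4×0.01114) / ((1 - 0.4068) × (1 - 0.01114)) = 0.6294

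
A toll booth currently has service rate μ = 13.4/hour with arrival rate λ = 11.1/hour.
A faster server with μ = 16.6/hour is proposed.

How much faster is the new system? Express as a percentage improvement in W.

System 1: ρ₁ = 11.1/13.4 = 0.8284, W₁ = 1/(13.4-11.1) = 0.43478
System 2: ρ₂ = 11.1/16.6 = 0.6687, W₂ = 1/(16.6-11.1) = 0.18182
Improvement: (W₁-W₂)/W₁ = (0.43478-0.18182)/0.43478 = 58.18%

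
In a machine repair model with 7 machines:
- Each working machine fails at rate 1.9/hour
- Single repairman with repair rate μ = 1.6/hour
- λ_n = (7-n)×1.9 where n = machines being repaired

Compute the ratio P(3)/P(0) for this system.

P(3)/P(0) = ∏_{i=0}^{3-1} λ_i/μ_{i+1}
= (7-0)×1.9/1.6 × (7-1)×1.9/1.6 × (7-2)×1.9/1.6
= 351.6577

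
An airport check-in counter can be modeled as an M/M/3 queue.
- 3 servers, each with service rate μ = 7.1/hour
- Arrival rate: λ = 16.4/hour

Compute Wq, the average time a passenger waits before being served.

Traffic intensity: ρ = λ/(cμ) = 16.4/(3×7.1) = 0.7700
Since ρ = 0.7700 < 1, system is stable.
Offered load a = λ/μ = cρ = 16.4/7.1 = 2.3099
P₀ = [ Σₙ₌₀^2 aⁿ/n! + a^3/(3!(1-ρ)) ]⁻¹
Σ = a^0/0! + a^1/1! + a^2/2! = 1.0000 + 2.3099 + 2.6677 = 5.9776
a^3/(3!(1-ρ)) = 12.3241/(6 × 0.230047) = 8.9287
P₀ = 1/(5.9776 + 8.9287) = 0.06709
Lq = P₀·a^3·ρ / (3!(1-ρ)²) = 0.067086 × 12.3241 × 0.76995 / (6 × 0.052922) = 2.0048
Wq = Lq/λ = 2.0048/16.4 = 0.1222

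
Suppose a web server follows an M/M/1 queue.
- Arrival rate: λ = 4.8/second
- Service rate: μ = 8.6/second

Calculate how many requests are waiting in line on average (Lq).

ρ = λ/μ = 4.8/8.6 = 0.5581
For M/M/1: Lq = λ²/(μ(μ-λ))
Lq = 23.04/(8.6 × 3.80)
Lq = 0.7050 requests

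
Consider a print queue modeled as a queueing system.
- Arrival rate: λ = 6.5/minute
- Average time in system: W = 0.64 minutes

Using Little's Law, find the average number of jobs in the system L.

Little's Law: L = λW
L = 6.5 × 0.64 = 4.1600 jobs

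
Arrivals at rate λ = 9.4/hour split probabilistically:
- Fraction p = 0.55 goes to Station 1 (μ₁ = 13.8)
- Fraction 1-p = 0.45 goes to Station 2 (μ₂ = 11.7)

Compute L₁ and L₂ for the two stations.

Effective rates: λ₁ = 9.4×0.55 = 5.17, λ₂ = 9.4×0.45 = 4.23
Station 1: ρ₁ = 5.17/13.8 = 0.37464, L₁ = ρ₁/(1-ρ₁) = 0.37464/(1-0.37464) = 0.5991
Station 2: ρ₂ = 4.23/11.7 = 0.36154, L₂ = ρ₂/(1-ρ₂) = 0.36154/(1-0.36154) = 0.5663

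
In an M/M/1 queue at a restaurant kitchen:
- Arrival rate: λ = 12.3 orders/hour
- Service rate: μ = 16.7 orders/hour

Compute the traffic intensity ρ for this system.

Server utilization: ρ = λ/μ
ρ = 12.3/16.7 = 0.7365
The server is busy 73.65% of the time.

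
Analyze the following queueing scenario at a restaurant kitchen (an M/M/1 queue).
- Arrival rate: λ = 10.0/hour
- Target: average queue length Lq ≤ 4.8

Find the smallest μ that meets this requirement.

For M/M/1: Lq = λ²/(μ(μ-λ))
Need Lq ≤ 4.8, i.e. μ(μ-λ) ≥ λ²/4.8
μ² - 10.0μ - 100.00/4.8 ≥ 0  →  μ² - 10.0μ - 20.83333 ≥ 0
Quadratic formula (positive root): μ = [λ + √(λ² + 4×20.83333)]/2
Discriminant: 100.00 + 4×20.83333 = 183.3333, √183.3333 = 13.54006
μ ≥ (10.0 + 13.54006)/2 = 11.7700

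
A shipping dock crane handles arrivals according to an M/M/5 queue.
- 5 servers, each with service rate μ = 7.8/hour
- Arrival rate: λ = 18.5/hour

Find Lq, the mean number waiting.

Traffic intensity: ρ = λ/(cμ) = 18.5/(5×7.8) = 0.4744
Since ρ = 0.4744 < 1, system is stable.
Offered load a = λ/μ = cρ = 18.5/7.8 = 2.3718
P₀ = [ Σₙ₌₀^4 aⁿ/n! + a^5/(5!(1-ρ)) ]⁻¹
Σ = a^0/0! + a^1/1! + a^2/2! + a^3/3! + a^4/4! = 1.0000 + 2.3718 + 2.8127 + 2.2237 + 1.3186 = 9.7268
a^5/(5!(1-ρ)) = 75.0560/(120 × 0.52564) = 1.1899
P₀ = 1/(9.7268 + 1.1899) = 0.09160
Lq = P₀·a^5·ρ / (5!(1-ρ)²) = 0.09160 × 75.0560 × 0.4744 / (120 × 0.2763) = 0.09837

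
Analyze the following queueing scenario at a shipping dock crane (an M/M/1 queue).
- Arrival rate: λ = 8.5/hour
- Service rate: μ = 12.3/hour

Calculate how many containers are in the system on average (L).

ρ = λ/μ = 8.5/12.3 = 0.6911
For M/M/1: L = λ/(μ-λ)
L = 8.5/(12.3-8.5) = 8.5/3.80
L = 2.2368 containers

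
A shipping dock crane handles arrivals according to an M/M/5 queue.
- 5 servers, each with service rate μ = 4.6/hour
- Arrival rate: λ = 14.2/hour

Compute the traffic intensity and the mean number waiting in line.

Traffic intensity: ρ = λ/(cμ) = 14.2/(5×4.6) = 0.6174
Since ρ = 0.6174 < 1, system is stable.
Offered load a = λ/μ = cρ = 14.2/4.6 = 3.0870
P₀ = [ Σₙ₌₀^4 aⁿ/n! + a^5/(5!(1-ρ)) ]⁻¹
Σ = a^0/0! + a^1/1! + a^2/2! + a^3/3! + a^4/4! = 1.00000 + 3.08696 + 4.76465 + 4.90276 + 3.78365 = 17.5380
a^5/(5!(1-ρ)) = 280.3190/(120 × 0.38261) = 6.1054
P₀ = 1/(17.5380 + 6.1054) = 0.04230
Lq = P₀·a^5·ρ / (5!(1-ρ)²) = 0.04230 × 280.3190 × 0.6174 / (120 × 0.1464) = 0.4167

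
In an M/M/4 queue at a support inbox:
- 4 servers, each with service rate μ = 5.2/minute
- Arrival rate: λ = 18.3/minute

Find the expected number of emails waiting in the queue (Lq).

Traffic intensity: ρ = λ/(cμ) = 18.3/(4×5.2) = 0.8798
Since ρ = 0.8798 < 1, system is stable.
Offered load a = λ/μ = cρ = 18.3/5.2 = 3.5192
P₀ = [ Σₙ₌₀^3 aⁿ/n! + a^4/(4!(1-ρ)) ]⁻¹
Σ = a^0/0! + a^1/1! + a^2/2! + a^3/3! = 1.0000 + 3.5192 + 6.1925 + 7.2643 = 17.9760
a^4/(4!(1-ρ)) = 153.3879/(24 × 0.1201923) = 53.1745
P₀ = 1/(17.9760 + 53.1745) = 0.01405
Lq = P₀·a^4·ρ / (4!(1-ρ)²) = 0.0140547 × 153.3879 × 0.879808 / (24 × 0.0144462) = 5.4706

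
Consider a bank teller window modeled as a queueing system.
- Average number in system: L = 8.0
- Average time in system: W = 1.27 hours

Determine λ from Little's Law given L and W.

Little's Law: L = λW, so λ = L/W
λ = 8.0/1.27 = 6.2992 transactions/hour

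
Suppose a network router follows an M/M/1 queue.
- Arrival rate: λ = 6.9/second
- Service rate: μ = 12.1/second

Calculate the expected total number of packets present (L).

ρ = λ/μ = 6.9/12.1 = 0.5702
For M/M/1: L = λ/(μ-λ)
L = 6.9/(12.1-6.9) = 6.9/5.20
L = 1.3269 packets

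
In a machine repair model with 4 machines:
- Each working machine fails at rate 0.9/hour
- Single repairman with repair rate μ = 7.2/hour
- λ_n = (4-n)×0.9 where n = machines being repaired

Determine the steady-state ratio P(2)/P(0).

P(2)/P(0) = ∏_{i=0}^{2-1} λ_i/μ_{i+1}
= (4-0)×0.9/7.2 × (4-1)×0.9/7.2
= 0.1875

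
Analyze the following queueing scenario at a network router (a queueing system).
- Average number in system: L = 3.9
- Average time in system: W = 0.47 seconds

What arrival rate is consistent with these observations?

Little's Law: L = λW, so λ = L/W
λ = 3.9/0.47 = 8.2979 packets/second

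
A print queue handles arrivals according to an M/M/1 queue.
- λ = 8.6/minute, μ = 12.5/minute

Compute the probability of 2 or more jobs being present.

ρ = λ/μ = 8.6/12.5 = 0.6880
P(N ≥ n) = ρⁿ
P(N ≥ 2) = 0.6880^2
P(N ≥ 2) = 0.4733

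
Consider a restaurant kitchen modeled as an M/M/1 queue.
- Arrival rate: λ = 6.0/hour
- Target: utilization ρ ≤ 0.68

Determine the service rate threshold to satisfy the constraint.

ρ = λ/μ, so μ = λ/ρ
μ ≥ 6.0/0.68 = 8.8235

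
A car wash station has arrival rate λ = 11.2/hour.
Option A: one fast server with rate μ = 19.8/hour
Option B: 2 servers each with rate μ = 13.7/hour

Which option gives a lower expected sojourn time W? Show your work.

Option A: single server μ = 19.8 (M/M/1)
  ρ_A = 11.2/19.8 = 0.5657
  W_A = 1/(μ-λ) = 1/(19.8-11.2) = 1/8.60 = 0.1163

Option B: 2 servers μ = 13.7 (M/M/2)
  ρ_B = λ/(cμ) = 11.2/(2×13.7) = 0.4088
  Offered load a = λ/μ = cρ = 11.2/13.7 = 0.8175
  P₀ = [ Σₙ₌₀^1 aⁿ/n! + a^2/(2!(1-ρ)) ]⁻¹
  Σ = a^0/0! + a^1/1! = 1.0000 + 0.8175 = 1.8175
  a^2/(2!(1-ρ)) = 0.6683/(2 × 0.5912) = 0.5652
  P₀ = 1/(1.8175 + 0.5652) = 0.4197
  Lq = P₀·a^2·ρ / (2!(1-ρ)²) = 0.4197 × 0.6683 × 0.4088 / (2 × 0.3496) = 0.1640
  Wq_B = Lq/λ = 0.163995/11.2 = 0.014642
  W_B = Wq_B + 1/μ = 0.014642 + 0.072993 = 0.08764

Since W_B = 0.08764 < W_A = 0.1163, Option B (multiple servers) has the shorter time in system.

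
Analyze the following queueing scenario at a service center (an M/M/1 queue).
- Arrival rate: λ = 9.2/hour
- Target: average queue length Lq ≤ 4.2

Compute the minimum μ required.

For M/M/1: Lq = λ²/(μ(μ-λ))
Need Lq ≤ 4.2, i.e. μ(μ-λ) ≥ λ²/4.2
μ² - 9.2μ - 84.64/4.2 ≥ 0  →  μ² - 9.2μ - 20.15238 ≥ 0
Quadratic formula (positive root): μ = [λ + √(λ² + 4×20.15238)]/2
Discriminant: 84.64 + 4×20.15238 = 165.2495, √165.2495 = 12.85494
μ ≥ (9.2 + 12.85494)/2 = 11.0275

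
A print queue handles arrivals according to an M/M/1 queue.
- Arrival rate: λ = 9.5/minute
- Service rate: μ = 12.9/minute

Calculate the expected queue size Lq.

ρ = λ/μ = 9.5/12.9 = 0.7364
For M/M/1: Lq = λ²/(μ(μ-λ))
Lq = 90.25/(12.9 × 3.40)
Lq = 2.0577 jobs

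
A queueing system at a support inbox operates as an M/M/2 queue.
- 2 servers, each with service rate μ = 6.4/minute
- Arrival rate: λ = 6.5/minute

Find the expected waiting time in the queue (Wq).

Traffic intensity: ρ = λ/(cμ) = 6.5/(2×6.4) = 0.5078
Since ρ = 0.5078 < 1, system is stable.
Offered load a = λ/μ = cρ = 6.5/6.4 = 1.0156
P₀ = [ Σₙ₌₀^1 aⁿ/n! + a^2/(2!(1-ρ)) ]⁻¹
Σ = a^0/0! + a^1/1! = 1.0000 + 1.0156 = 2.0156
a^2/(2!(1-ρ)) = 1.0315/(2 × 0.49219) = 1.0479
P₀ = 1/(2.0156 + 1.0479) = 0.3264
Lq = P₀·a^2·ρ / (2!(1-ρ)²) = 0.3264 × 1.0315 × 0.5078 / (2 × 0.2422) = 0.3529
Wq = Lq/λ = 0.3529/6.5 = 0.05429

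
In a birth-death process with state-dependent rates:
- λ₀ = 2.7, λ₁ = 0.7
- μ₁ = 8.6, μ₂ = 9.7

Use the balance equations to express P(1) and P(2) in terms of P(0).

Balance equations:
State 0: λ₀P₀ = μ₁P₁ → P₁ = (λ₀/μ₁)P₀ = (2.7/8.6)P₀ = 0.3140P₀
State 1: P₂ = (λ₀λ₁)/(μ₁μ₂)P₀ = (2.7×0.7)/(8.6×9.7)P₀ = 0.02266P₀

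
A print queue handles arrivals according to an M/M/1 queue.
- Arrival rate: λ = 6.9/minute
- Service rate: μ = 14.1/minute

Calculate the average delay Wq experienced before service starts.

First, compute utilization: ρ = λ/μ = 6.9/14.1 = 0.4894
For M/M/1: Wq = λ/(μ(μ-λ))
Wq = 6.9/(14.1 × (14.1-6.9))
Wq = 6.9/(14.1 × 7.20)
Wq = 0.06797 minutes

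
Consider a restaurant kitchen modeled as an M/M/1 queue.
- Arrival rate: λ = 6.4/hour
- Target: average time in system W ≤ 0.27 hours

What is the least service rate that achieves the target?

For M/M/1: W = 1/(μ-λ)
Need W ≤ 0.27, so 1/(μ-λ) ≤ 0.27
μ - λ ≥ 1/0.27 = 3.7037
μ ≥ 6.4 + 3.7037 = 10.1037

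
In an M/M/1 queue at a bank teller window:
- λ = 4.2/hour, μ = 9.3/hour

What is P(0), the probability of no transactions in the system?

ρ = λ/μ = 4.2/9.3 = 0.4516
P(0) = 1 - ρ = 1 - 0.4516 = 0.5484
The server is idle 54.84% of the time.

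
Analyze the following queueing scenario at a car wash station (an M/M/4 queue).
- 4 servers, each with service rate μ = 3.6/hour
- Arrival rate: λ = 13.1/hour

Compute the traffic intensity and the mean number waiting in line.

Traffic intensity: ρ = λ/(cμ) = 13.1/(4×3.6) = 0.9097
Since ρ = 0.9097 < 1, system is stable.
Offered load a = λ/μ = cρ = 13.1/3.6 = 3.6389
P₀ = [ Σₙ₌₀^3 aⁿ/n! + a^4/(4!(1-ρ)) ]⁻¹
Σ = a^0/0! + a^1/1! + a^2/2! + a^3/3! = 1.0000 + 3.6389 + 6.6208 + 8.0307 = 19.2904
a^4/(4!(1-ρ)) = 175.33765/(24 × 0.090277778) = 80.9251
P₀ = 1/(19.29038 + 80.92507) = 0.009979
Lq = P₀·a^4·ρ / (4!(1-ρ)²) = 0.0099785 × 175.3376 × 0.90972 / (24 × 0.0081501) = 8.1372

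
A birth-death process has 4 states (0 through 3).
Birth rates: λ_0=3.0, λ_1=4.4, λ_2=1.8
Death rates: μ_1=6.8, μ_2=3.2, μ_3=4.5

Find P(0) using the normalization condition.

Ratios P(n)/P(0) = (λ₀···λₙ₋₁)/(μ₁···μₙ):
P(1)/P(0) = (3.0)/(6.8) = 0.4412
P(2)/P(0) = (3.0×4.4)/(6.8×3.2) = 0.6066
P(3)/P(0) = (3.0×4.4×1.8)/(6.8×3.2×4.5) = 0.2426

Normalization: ∑ P(n) = 1
P(0) × (1.0000 + 0.4412 + 0.6066 + 0.2426) = 1
P(0) × 2.2904 = 1
P(0) = 1/2.2904 = 0.4366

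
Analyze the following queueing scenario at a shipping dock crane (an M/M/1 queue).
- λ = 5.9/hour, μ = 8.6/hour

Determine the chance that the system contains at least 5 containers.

ρ = λ/μ = 5.9/8.6 = 0.68605
P(N ≥ n) = ρⁿ
P(N ≥ 5) = 0.68605^5
P(N ≥ 5) = 0.1520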